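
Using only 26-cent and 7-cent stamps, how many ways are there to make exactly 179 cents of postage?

Need nonnegative integers with 26j + 7k = 179.
gcd(26, 7) = 1, and 26·(3) + 7·(-11) = 1.
So (j₀, k₀) = (537, -1969); general j = 537 + 7t, k = -1969 - 26t.
j ≥ 0 ⇒ t ≥ -76; k ≥ 0 ⇒ t ≤ -76. That's 1 value of t.

1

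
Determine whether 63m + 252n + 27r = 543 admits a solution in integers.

gcd(252, 63) = 63.
gcd(63, 27) = 9.
9 does not divide 543 (remainder 3), so no integer solutions.

no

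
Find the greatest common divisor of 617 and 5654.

gcd(5654, 617):
  5654 = 9·617 + 101
  617 = 6·101 + 11
  101 = 9·11 + 2
  11 = 5·2 + 1
  2 = 2·1
so gcd(5654, 617) = 1.

1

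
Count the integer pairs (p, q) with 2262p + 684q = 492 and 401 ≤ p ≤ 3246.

gcd(2262, 684):
  2262 = 3·684 + 210
  684 = 3·210 + 54
  210 = 3·54 + 48
  54 = 1·48 + 6
  48 = 8·6
so gcd(2262, 684) = 6.
Back-substitute for Bézout coefficients:
  6 = 54 - 1·48
  ... = 2262·(-13) + 684·(43)
Scale by 82: particular solution (-1066, 3526); reduce p mod 114: (74, -244).
General solution: p = 74 + 114t, q = -244 - 377t for integer t.
401 ≤ 74 + 114t ≤ 3246 gives t ∈ [3, 27], which is 25 values.

25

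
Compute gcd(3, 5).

gcd(5, 3) = 1  (5 = 1·3 + 2, 3 = 1·2 + 1, 2 = 2·1).

1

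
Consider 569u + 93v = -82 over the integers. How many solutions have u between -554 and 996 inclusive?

16

gcd(569, 93):
  569 = 6·93 + 11
  93 = 8·11 + 5
  11 = 2·5 + 1
  5 = 5·1
so gcd(569, 93) = 1.
Back-substitute for Bézout coefficients:
  1 = 11 - 2·5
  ... = 569·(17) + 93·(-104)
Scale by -82: particular solution (-1394, 8528); reduce u mod 93: (1, -7).
General solution: u = 1 + 93t, v = -7 - 569t for integer t.
-554 ≤ 1 + 93t ≤ 996 gives t ∈ [-5, 10], which is 16 values.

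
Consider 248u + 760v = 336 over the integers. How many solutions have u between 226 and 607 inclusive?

gcd(760, 248) = 8.
By Bézout, 248×(46) + 760×(-15) = 8.
Particular solution: (32, -10).
General solution: u = 32 + 95t, v = -10 - 31t for integer t.
226 ≤ 32 + 95t ≤ 607 gives t ∈ [3, 6], which is 4 values.

4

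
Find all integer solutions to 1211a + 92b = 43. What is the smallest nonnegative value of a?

9

gcd(1211, 92) = 1  (1211 = 13·92 + 15, 92 = 6·15 + 2, 15 = 7·2 + 1, 2 = 2·1).
1 divides 43, so solutions exist.
Back-substituting, 1211·(43) + 92·(-566) = 1.
Scale by 43/1 = 43: (a₀, b₀) = (1849, -24338).
General solution: a = 1849 + 92t, b = -24338 - 1211t for integer t.
a ≥ 0: smallest is 1849 mod 92 = 9 (at t = -20), with b = -118.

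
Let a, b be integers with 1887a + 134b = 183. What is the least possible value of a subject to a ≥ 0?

41

gcd(1887, 134) = 1.
1 divides 183, so solutions exist.
By Bézout, 1887*(61) + 134*(-859) = 1.
Scale by 183/1 = 183: (a₀, b₀) = (11163, -157197).
General solution: a = 11163 + 134t, b = -157197 - 1887t for integer t.
a ≥ 0: smallest is 11163 mod 134 = 41 (at t = -83), with b = -576.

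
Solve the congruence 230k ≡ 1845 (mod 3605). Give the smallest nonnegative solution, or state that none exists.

gcd(3605, 230) = 5.
5 divides 1845, so solutions exist.
By Bézout, 230·(-47) + 3605·(3) = 5.
So 230·(-47) ≡ 5 (mod 3605); multiply by 369: k ≡ -17343 (mod 721).
Smallest nonnegative: k = -17343 mod 721 = 682.

682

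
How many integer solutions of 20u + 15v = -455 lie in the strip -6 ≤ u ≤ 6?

4

gcd(20, 15) = 5  (20 = 1·15 + 5, 15 = 3·5).
Back-substituting, 20·(1) + 15·(-1) = 5.
Scale by -91: particular solution (-91, 91); reduce u mod 3: (2, -33).
General solution: u = 2 + 3t, v = -33 - 4t for integer t.
-6 ≤ 2 + 3t ≤ 6 gives t ∈ [-2, 1], which is 4 values.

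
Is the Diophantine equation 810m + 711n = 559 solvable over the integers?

no

gcd(810, 711) = 9  (810 = 1·711 + 99, 711 = 7·99 + 18, 99 = 5·18 + 9, 18 = 2·9).
9 does not divide 559 (remainder 1), so no integer solutions.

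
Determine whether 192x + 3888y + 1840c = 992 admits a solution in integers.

gcd(3888, 192):
  3888 = 20×192 + 48
  192 = 4×48
so gcd(3888, 192) = 48.
gcd(48, 1840) = 16.
16 divides 992, so integer solutions exist.

yes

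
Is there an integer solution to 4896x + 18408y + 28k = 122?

no

gcd(18408, 4896) = 24  (18408 = 3·4896 + 3720, 4896 = 1·3720 + 1176, 3720 = 3·1176 + 192, 1176 = 6·192 + 24, 192 = 8·24).
gcd(24, 28) = 4.
4 does not divide 122 (remainder 2), so no integer solutions.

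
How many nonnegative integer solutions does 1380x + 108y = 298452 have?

gcd(1380, 108) = 12.
By Bézout, 1380×(4) + 108×(-51) = 12.
One solution: (7, 2674).
General: x = 7 + 9t, y = 2674 - 115t.
x ≥ 0 ⇒ t ≥ 0; y ≥ 0 ⇒ t ≤ 23. So t ∈ [0, 23]: 24 solutions.

24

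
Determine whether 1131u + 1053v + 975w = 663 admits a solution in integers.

yes

gcd(1131, 1053):
  1131 = 1×1053 + 78
  1053 = 13×78 + 39
  78 = 2×39
so gcd(1131, 1053) = 39.
gcd(39, 975) = 39.
39 divides 663, so integer solutions exist.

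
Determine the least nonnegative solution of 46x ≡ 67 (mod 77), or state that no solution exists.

gcd(77, 46) = 1.
1 divides 67, so solutions exist.
By Bézout, 46×(-5) + 77×(3) = 1.
So 46×(-5) ≡ 1 (mod 77); multiply by 67: x ≡ -335 (mod 77).
Smallest nonnegative: x = -335 mod 77 = 50.

50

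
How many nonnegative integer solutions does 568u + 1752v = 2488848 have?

gcd(1752, 568):
  1752 = 3*568 + 48
  568 = 11*48 + 40
  48 = 1*40 + 8
  40 = 5*8
so gcd(1752, 568) = 8.
Back-substitute for Bézout coefficients:
  8 = 48 - 1*40
  ... = 568*(-37) + 1752*(12)
Scale by 311106: one solution is (-11510922, 3733272). Reduce u mod 219: (156, 1370).
General: u = 156 + 219t, v = 1370 - 71t.
u ≥ 0 ⇒ t ≥ 0; v ≥ 0 ⇒ t ≤ 19. So t ∈ [0, 19]: 20 solutions.

20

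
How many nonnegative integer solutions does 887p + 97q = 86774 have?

gcd(887, 97) = 1.
By Bézout, 887*(7) + 97*(-64) = 1.
One solution: (4, 858).
General: p = 4 + 97t, q = 858 - 887t.
p ≥ 0 ⇒ t ≥ 0; q ≥ 0 ⇒ t ≤ 0. So t ∈ [0, 0]: 1 solution.

1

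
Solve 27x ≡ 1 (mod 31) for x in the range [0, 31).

23

gcd(31, 27):
  31 = 1×27 + 4
  27 = 6×4 + 3
  4 = 1×3 + 1
  3 = 3×1
so gcd(31, 27) = 1.
Back-substitute for Bézout coefficients:
  1 = 4 - 1×3
  ... = 27×(-8) + 31×(7)
So 27×-8 ≡ 1 (mod 31), and -8 mod 31 = 23.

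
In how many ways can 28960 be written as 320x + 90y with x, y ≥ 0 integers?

10

gcd(320, 90):
  320 = 3*90 + 50
  90 = 1*50 + 40
  50 = 1*40 + 10
  40 = 4*10
so gcd(320, 90) = 10.
Back-substitute for Bézout coefficients:
  10 = 50 - 1*40
  ... = 320*(2) + 90*(-7)
Scale by 2896: one solution is (5792, -20272). Reduce x mod 9: (5, 304).
General: x = 5 + 9t, y = 304 - 32t.
x ≥ 0 ⇒ t ≥ 0; y ≥ 0 ⇒ t ≤ 9. So t ∈ [0, 9]: 10 solutions.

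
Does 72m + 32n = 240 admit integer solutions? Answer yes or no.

yes

gcd(72, 32) = 8  (72 = 2*32 + 8, 32 = 4*8).
8 divides 240, so integer solutions exist.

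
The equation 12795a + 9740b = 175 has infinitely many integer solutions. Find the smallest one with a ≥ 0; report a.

gcd(12795, 9740) = 5  (12795 = 1*9740 + 3055, 9740 = 3*3055 + 575, 3055 = 5*575 + 180, 575 = 3*180 + 35, 180 = 5*35 + 5, 35 = 7*5).
5 divides 175, so solutions exist.
Back-substituting, 12795*(271) + 9740*(-356) = 5.
Scale by 175/5 = 35: (a₀, b₀) = (9485, -12460).
General solution: a = 9485 + 1948t, b = -12460 - 2559t for integer t.
a ≥ 0: smallest is 9485 mod 1948 = 1693 (at t = -4), with b = -2224.

1693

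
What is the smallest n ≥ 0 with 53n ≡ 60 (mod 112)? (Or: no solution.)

92

gcd(112, 53) = 1.
1 divides 60, so solutions exist.
By Bézout, 53*(-19) + 112*(9) = 1.
So 53*(-19) ≡ 1 (mod 112); multiply by 60: n ≡ -1140 (mod 112).
Smallest nonnegative: n = -1140 mod 112 = 92.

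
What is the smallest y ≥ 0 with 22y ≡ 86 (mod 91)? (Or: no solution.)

gcd(91, 22):
  91 = 4·22 + 3
  22 = 7·3 + 1
  3 = 3·1
so gcd(91, 22) = 1.
1 divides 86, so solutions exist.
Back-substitute for Bézout coefficients:
  1 = 22 - 7·3
  ... = 22·(29) + 91·(-7)
So 22·(29) ≡ 1 (mod 91); multiply by 86: y ≡ 2494 (mod 91).
Smallest nonnegative: y = 2494 mod 91 = 37.

37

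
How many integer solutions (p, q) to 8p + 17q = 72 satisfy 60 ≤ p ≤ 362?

gcd(17, 8) = 1.
By Bézout, 8·(-2) + 17·(1) = 1.
Particular solution: (9, 0).
General solution: p = 9 + 17t, q = 0 - 8t for integer t.
60 ≤ 9 + 17t ≤ 362 gives t ∈ [3, 20], which is 18 values.

18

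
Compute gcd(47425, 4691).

gcd(47425, 4691):
  47425 = 10×4691 + 515
  4691 = 9×515 + 56
  515 = 9×56 + 11
  56 = 5×11 + 1
  11 = 11×1
so gcd(47425, 4691) = 1.

1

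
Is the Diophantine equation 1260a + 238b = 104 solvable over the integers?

gcd(1260, 238) = 14.
14 does not divide 104 (remainder 6), so no integer solutions.

no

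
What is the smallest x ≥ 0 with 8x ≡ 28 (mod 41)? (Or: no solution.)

24

gcd(41, 8) = 1.
1 divides 28, so solutions exist.
By Bézout, 8×(-5) + 41×(1) = 1.
So 8×(-5) ≡ 1 (mod 41); multiply by 28: x ≡ -140 (mod 41).
Smallest nonnegative: x = -140 mod 41 = 24.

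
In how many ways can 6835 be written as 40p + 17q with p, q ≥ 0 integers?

10

gcd(40, 17) = 1  (40 = 2·17 + 6, 17 = 2·6 + 5, 6 = 1·5 + 1, 5 = 5·1).
Back-substituting, 40·(3) + 17·(-7) = 1.
Scale by 6835: one solution is (20505, -47845). Reduce p mod 17: (3, 395).
General: p = 3 + 17t, q = 395 - 40t.
p ≥ 0 ⇒ t ≥ 0; q ≥ 0 ⇒ t ≤ 9. So t ∈ [0, 9]: 10 solutions.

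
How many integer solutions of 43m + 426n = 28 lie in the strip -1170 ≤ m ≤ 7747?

21

gcd(426, 43):
  426 = 9·43 + 39
  43 = 1·39 + 4
  39 = 9·4 + 3
  4 = 1·3 + 1
  3 = 3·1
so gcd(426, 43) = 1.
Back-substitute for Bézout coefficients:
  1 = 4 - 1·3
  ... = 43·(109) + 426·(-11)
Scale by 28: particular solution (3052, -308); reduce m mod 426: (70, -7).
General solution: m = 70 + 426t, n = -7 - 43t for integer t.
-1170 ≤ 70 + 426t ≤ 7747 gives t ∈ [-2, 18], which is 21 values.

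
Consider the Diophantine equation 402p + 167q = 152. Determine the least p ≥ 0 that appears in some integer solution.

gcd(402, 167) = 1.
1 divides 152, so solutions exist.
By Bézout, 402*(-27) + 167*(65) = 1.
Scale by 152/1 = 152: (p₀, q₀) = (-4104, 9880).
General solution: p = -4104 + 167t, q = 9880 - 402t for integer t.
p ≥ 0: smallest is -4104 mod 167 = 71 (at t = 25), with q = -170.

71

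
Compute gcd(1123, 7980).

1

gcd(7980, 1123) = 1  (7980 = 7×1123 + 119, 1123 = 9×119 + 52, 119 = 2×52 + 15, 52 = 3×15 + 7, 15 = 2×7 + 1, 7 = 7×1).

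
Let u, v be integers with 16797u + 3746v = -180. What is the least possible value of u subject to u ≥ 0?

1876

gcd(16797, 3746):
  16797 = 4×3746 + 1813
  3746 = 2×1813 + 120
  1813 = 15×120 + 13
  120 = 9×13 + 3
  13 = 4×3 + 1
  3 = 3×1
so gcd(16797, 3746) = 1.
1 divides -180, so solutions exist.
Back-substitute for Bézout coefficients:
  1 = 13 - 4×3
  ... = 16797×(1155) + 3746×(-5179)
Scale by -180/1 = -180: (u₀, v₀) = (-207900, 932220).
General solution: u = -207900 + 3746t, v = 932220 - 16797t for integer t.
u ≥ 0: smallest is -207900 mod 3746 = 1876 (at t = 56), with v = -8412.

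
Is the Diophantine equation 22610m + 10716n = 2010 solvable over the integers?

no

gcd(22610, 10716) = 38  (22610 = 2*10716 + 1178, 10716 = 9*1178 + 114, 1178 = 10*114 + 38, 114 = 3*38).
38 does not divide 2010 (remainder 34), so no integer solutions.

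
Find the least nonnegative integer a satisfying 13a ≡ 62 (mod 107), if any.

gcd(107, 13):
  107 = 8*13 + 3
  13 = 4*3 + 1
  3 = 3*1
so gcd(107, 13) = 1.
1 divides 62, so solutions exist.
Back-substitute for Bézout coefficients:
  1 = 13 - 4*3
  ... = 13*(33) + 107*(-4)
So 13*(33) ≡ 1 (mod 107); multiply by 62: a ≡ 2046 (mod 107).
Smallest nonnegative: a = 2046 mod 107 = 13.

13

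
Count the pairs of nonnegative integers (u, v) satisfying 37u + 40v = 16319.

gcd(40, 37) = 1  (40 = 1·37 + 3, 37 = 12·3 + 1, 3 = 3·1).
Back-substituting, 37·(13) + 40·(-12) = 1.
Scale by 16319: one solution is (212147, -195828). Reduce u mod 40: (27, 383).
General: u = 27 + 40t, v = 383 - 37t.
u ≥ 0 ⇒ t ≥ 0; v ≥ 0 ⇒ t ≤ 10. So t ∈ [0, 10]: 11 solutions.

11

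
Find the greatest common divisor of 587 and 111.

1

gcd(587, 111):
  587 = 5*111 + 32
  111 = 3*32 + 15
  32 = 2*15 + 2
  15 = 7*2 + 1
  2 = 2*1
so gcd(587, 111) = 1.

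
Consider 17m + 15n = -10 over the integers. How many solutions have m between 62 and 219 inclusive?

gcd(17, 15):
  17 = 1*15 + 2
  15 = 7*2 + 1
  2 = 2*1
so gcd(17, 15) = 1.
Back-substitute for Bézout coefficients:
  1 = 15 - 7*2
  ... = 17*(-7) + 15*(8)
Scale by -10: particular solution (70, -80); reduce m mod 15: (10, -12).
General solution: m = 10 + 15t, n = -12 - 17t for integer t.
62 ≤ 10 + 15t ≤ 219 gives t ∈ [4, 13], which is 10 values.

10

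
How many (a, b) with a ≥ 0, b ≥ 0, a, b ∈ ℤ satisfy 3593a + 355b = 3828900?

gcd(3593, 355) = 1  (3593 = 10·355 + 43, 355 = 8·43 + 11, 43 = 3·11 + 10, 11 = 1·10 + 1, 10 = 10·1).
Back-substituting, 3593·(-33) + 355·(334) = 1.
Scale by 3828900: one solution is (-126353700, 1278852600). Reduce a mod 355: (30, 10482).
General: a = 30 + 355t, b = 10482 - 3593t.
a ≥ 0 ⇒ t ≥ 0; b ≥ 0 ⇒ t ≤ 2. So t ∈ [0, 2]: 3 solutions.

3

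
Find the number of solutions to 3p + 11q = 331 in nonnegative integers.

gcd(11, 3) = 1  (11 = 3*3 + 2, 3 = 1*2 + 1, 2 = 2*1).
Back-substituting, 3*(4) + 11*(-1) = 1.
Scale by 331: one solution is (1324, -331). Reduce p mod 11: (4, 29).
General: p = 4 + 11t, q = 29 - 3t.
p ≥ 0 ⇒ t ≥ 0; q ≥ 0 ⇒ t ≤ 9. So t ∈ [0, 9]: 10 solutions.

10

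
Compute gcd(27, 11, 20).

gcd(27, 11):
  27 = 2*11 + 5
  11 = 2*5 + 1
  5 = 5*1
so gcd(27, 11) = 1.
gcd(1, 20) = 1.

1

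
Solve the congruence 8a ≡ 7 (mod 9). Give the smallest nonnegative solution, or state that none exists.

gcd(9, 8) = 1  (9 = 1×8 + 1, 8 = 8×1).
1 divides 7, so solutions exist.
Back-substituting, 8×(-1) + 9×(1) = 1.
So 8×(-1) ≡ 1 (mod 9); multiply by 7: a ≡ -7 (mod 9).
Smallest nonnegative: a = -7 mod 9 = 2.

2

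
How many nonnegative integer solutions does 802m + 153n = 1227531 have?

10

gcd(802, 153):
  802 = 5×153 + 37
  153 = 4×37 + 5
  37 = 7×5 + 2
  5 = 2×2 + 1
  2 = 2×1
so gcd(802, 153) = 1.
Back-substitute for Bézout coefficients:
  1 = 5 - 2×2
  ... = 802×(-62) + 153×(325)
Scale by 1227531: one solution is (-76106922, 398947575). Reduce m mod 153: (21, 7913).
General: m = 21 + 153t, n = 7913 - 802t.
m ≥ 0 ⇒ t ≥ 0; n ≥ 0 ⇒ t ≤ 9. So t ∈ [0, 9]: 10 solutions.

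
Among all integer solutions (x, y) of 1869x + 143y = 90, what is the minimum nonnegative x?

9

gcd(1869, 143):
  1869 = 13×143 + 10
  143 = 14×10 + 3
  10 = 3×3 + 1
  3 = 3×1
so gcd(1869, 143) = 1.
1 divides 90, so solutions exist.
Back-substitute for Bézout coefficients:
  1 = 10 - 3×3
  ... = 1869×(43) + 143×(-562)
Scale by 90/1 = 90: (x₀, y₀) = (3870, -50580).
General solution: x = 3870 + 143t, y = -50580 - 1869t for integer t.
x ≥ 0: smallest is 3870 mod 143 = 9 (at t = -27), with y = -117.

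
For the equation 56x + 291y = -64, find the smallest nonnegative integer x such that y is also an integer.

gcd(291, 56) = 1  (291 = 5·56 + 11, 56 = 5·11 + 1, 11 = 11·1).
1 divides -64, so solutions exist.
Back-substituting, 56·(26) + 291·(-5) = 1.
Scale by -64/1 = -64: (x₀, y₀) = (-1664, 320).
General solution: x = -1664 + 291t, y = 320 - 56t for integer t.
x ≥ 0: smallest is -1664 mod 291 = 82 (at t = 6), with y = -16.

82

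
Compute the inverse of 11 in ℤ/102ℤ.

65

gcd(102, 11):
  102 = 9·11 + 3
  11 = 3·3 + 2
  3 = 1·2 + 1
  2 = 2·1
so gcd(102, 11) = 1.
Back-substitute for Bézout coefficients:
  1 = 3 - 1·2
  ... = 11·(-37) + 102·(4)
So 11·-37 ≡ 1 (mod 102), and -37 mod 102 = 65.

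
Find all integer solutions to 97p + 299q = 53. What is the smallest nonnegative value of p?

167

gcd(299, 97):
  299 = 3*97 + 8
  97 = 12*8 + 1
  8 = 8*1
so gcd(299, 97) = 1.
1 divides 53, so solutions exist.
Back-substitute for Bézout coefficients:
  1 = 97 - 12*8
  ... = 97*(37) + 299*(-12)
Scale by 53/1 = 53: (p₀, q₀) = (1961, -636).
General solution: p = 1961 + 299t, q = -636 - 97t for integer t.
p ≥ 0: smallest is 1961 mod 299 = 167 (at t = -6), with q = -54.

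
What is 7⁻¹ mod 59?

17

gcd(59, 7) = 1  (59 = 8×7 + 3, 7 = 2×3 + 1, 3 = 3×1).
Back-substituting, 7×(17) + 59×(-2) = 1.
So 7×17 ≡ 1 (mod 59), and 17 mod 59 = 17.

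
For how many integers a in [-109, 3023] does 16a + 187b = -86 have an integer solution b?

17

gcd(187, 16) = 1  (187 = 11·16 + 11, 16 = 1·11 + 5, 11 = 2·5 + 1, 5 = 5·1).
Back-substituting, 16·(-35) + 187·(3) = 1.
Scale by -86: particular solution (3010, -258); reduce a mod 187: (18, -2).
General solution: a = 18 + 187t, b = -2 - 16t for integer t.
-109 ≤ 18 + 187t ≤ 3023 gives t ∈ [0, 16], which is 17 values.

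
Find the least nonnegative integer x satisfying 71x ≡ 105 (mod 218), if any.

155

gcd(218, 71) = 1  (218 = 3*71 + 5, 71 = 14*5 + 1, 5 = 5*1).
1 divides 105, so solutions exist.
Back-substituting, 71*(43) + 218*(-14) = 1.
So 71*(43) ≡ 1 (mod 218); multiply by 105: x ≡ 4515 (mod 218).
Smallest nonnegative: x = 4515 mod 218 = 155.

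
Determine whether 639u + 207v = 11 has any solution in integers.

gcd(639, 207) = 9  (639 = 3*207 + 18, 207 = 11*18 + 9, 18 = 2*9).
9 does not divide 11 (remainder 2), so no integer solutions.

no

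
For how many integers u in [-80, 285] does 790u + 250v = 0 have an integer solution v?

15

gcd(790, 250) = 10  (790 = 3·250 + 40, 250 = 6·40 + 10, 40 = 4·10).
Back-substituting, 790·(-6) + 250·(19) = 10.
Scale by 0: particular solution (0, 0); reduce u mod 25: (0, 0).
General solution: u = 0 + 25t, v = 0 - 79t for integer t.
-80 ≤ 0 + 25t ≤ 285 gives t ∈ [-3, 11], which is 15 values.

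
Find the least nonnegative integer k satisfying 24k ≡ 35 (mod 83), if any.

81

gcd(83, 24):
  83 = 3×24 + 11
  24 = 2×11 + 2
  11 = 5×2 + 1
  2 = 2×1
so gcd(83, 24) = 1.
1 divides 35, so solutions exist.
Back-substitute for Bézout coefficients:
  1 = 11 - 5×2
  ... = 24×(-38) + 83×(11)
So 24×(-38) ≡ 1 (mod 83); multiply by 35: k ≡ -1330 (mod 83).
Smallest nonnegative: k = -1330 mod 83 = 81.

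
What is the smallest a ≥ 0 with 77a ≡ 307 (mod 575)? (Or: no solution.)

gcd(575, 77) = 1.
1 divides 307, so solutions exist.
By Bézout, 77*(-112) + 575*(15) = 1.
So 77*(-112) ≡ 1 (mod 575); multiply by 307: a ≡ -34384 (mod 575).
Smallest nonnegative: a = -34384 mod 575 = 116.

116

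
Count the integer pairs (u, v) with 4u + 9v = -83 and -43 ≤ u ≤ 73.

gcd(9, 4):
  9 = 2·4 + 1
  4 = 4·1
so gcd(9, 4) = 1.
Back-substitute for Bézout coefficients:
  1 = 9 - 2·4
  ... = 4·(-2) + 9·(1)
Scale by -83: particular solution (166, -83); reduce u mod 9: (4, -11).
General solution: u = 4 + 9t, v = -11 - 4t for integer t.
-43 ≤ 4 + 9t ≤ 73 gives t ∈ [-5, 7], which is 13 values.

13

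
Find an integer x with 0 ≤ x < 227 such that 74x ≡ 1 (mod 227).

gcd(227, 74):
  227 = 3·74 + 5
  74 = 14·5 + 4
  5 = 1·4 + 1
  4 = 4·1
so gcd(227, 74) = 1.
Back-substitute for Bézout coefficients:
  1 = 5 - 1·4
  ... = 74·(-46) + 227·(15)
So 74·-46 ≡ 1 (mod 227), and -46 mod 227 = 181.

181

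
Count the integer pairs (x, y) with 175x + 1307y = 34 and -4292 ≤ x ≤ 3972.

gcd(1307, 175):
  1307 = 7·175 + 82
  175 = 2·82 + 11
  82 = 7·11 + 5
  11 = 2·5 + 1
  5 = 5·1
so gcd(1307, 175) = 1.
Back-substitute for Bézout coefficients:
  1 = 11 - 2·5
  ... = 175·(239) + 1307·(-32)
Scale by 34: particular solution (8126, -1088); reduce x mod 1307: (284, -38).
General solution: x = 284 + 1307t, y = -38 - 175t for integer t.
-4292 ≤ 284 + 1307t ≤ 3972 gives t ∈ [-3, 2], which is 6 values.

6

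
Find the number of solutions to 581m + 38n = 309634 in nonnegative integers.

gcd(581, 38) = 1  (581 = 15·38 + 11, 38 = 3·11 + 5, 11 = 2·5 + 1, 5 = 5·1).
Back-substituting, 581·(7) + 38·(-107) = 1.
Scale by 309634: one solution is (2167438, -33130838). Reduce m mod 38: (32, 7659).
General: m = 32 + 38t, n = 7659 - 581t.
m ≥ 0 ⇒ t ≥ 0; n ≥ 0 ⇒ t ≤ 13. So t ∈ [0, 13]: 14 solutions.

14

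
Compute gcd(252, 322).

gcd(322, 252):
  322 = 1×252 + 70
  252 = 3×70 + 42
  70 = 1×42 + 28
  42 = 1×28 + 14
  28 = 2×14
so gcd(322, 252) = 14.

14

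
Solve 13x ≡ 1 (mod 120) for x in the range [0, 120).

gcd(120, 13) = 1.
By Bézout, 13*(37) + 120*(-4) = 1.
So 13*37 ≡ 1 (mod 120), and 37 mod 120 = 37.

37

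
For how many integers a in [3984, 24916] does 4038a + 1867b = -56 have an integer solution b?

gcd(4038, 1867) = 1  (4038 = 2*1867 + 304, 1867 = 6*304 + 43, 304 = 7*43 + 3, 43 = 14*3 + 1, 3 = 3*1).
Back-substituting, 4038*(-608) + 1867*(1315) = 1.
Scale by -56: particular solution (34048, -73640); reduce a mod 1867: (442, -956).
General solution: a = 442 + 1867t, b = -956 - 4038t for integer t.
3984 ≤ 442 + 1867t ≤ 24916 gives t ∈ [2, 13], which is 12 values.

12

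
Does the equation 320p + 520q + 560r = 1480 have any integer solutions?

gcd(520, 320) = 40.
gcd(40, 560) = 40.
40 divides 1480, so integer solutions exist.

yes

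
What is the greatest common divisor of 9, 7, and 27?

gcd(9, 7):
  9 = 1·7 + 2
  7 = 3·2 + 1
  2 = 2·1
so gcd(9, 7) = 1.
gcd(1, 27) = 1.

1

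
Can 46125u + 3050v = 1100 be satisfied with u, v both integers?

gcd(46125, 3050):
  46125 = 15·3050 + 375
  3050 = 8·375 + 50
  375 = 7·50 + 25
  50 = 2·25
so gcd(46125, 3050) = 25.
25 divides 1100, so integer solutions exist.

yes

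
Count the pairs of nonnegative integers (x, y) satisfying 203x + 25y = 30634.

6

gcd(203, 25):
  203 = 8*25 + 3
  25 = 8*3 + 1
  3 = 3*1
so gcd(203, 25) = 1.
Back-substitute for Bézout coefficients:
  1 = 25 - 8*3
  ... = 203*(-8) + 25*(65)
Scale by 30634: one solution is (-245072, 1991210). Reduce x mod 25: (3, 1201).
General: x = 3 + 25t, y = 1201 - 203t.
x ≥ 0 ⇒ t ≥ 0; y ≥ 0 ⇒ t ≤ 5. So t ∈ [0, 5]: 6 solutions.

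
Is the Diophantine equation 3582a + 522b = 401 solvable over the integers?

no

gcd(3582, 522):
  3582 = 6·522 + 450
  522 = 1·450 + 72
  450 = 6·72 + 18
  72 = 4·18
so gcd(3582, 522) = 18.
18 does not divide 401 (remainder 5), so no integer solutions.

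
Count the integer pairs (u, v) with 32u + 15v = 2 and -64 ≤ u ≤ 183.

gcd(32, 15) = 1.
By Bézout, 32×(-7) + 15×(15) = 1.
Particular solution: (1, -2).
General solution: u = 1 + 15t, v = -2 - 32t for integer t.
-64 ≤ 1 + 15t ≤ 183 gives t ∈ [-4, 12], which is 17 values.

17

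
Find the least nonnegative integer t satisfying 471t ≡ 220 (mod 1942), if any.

gcd(1942, 471) = 1  (1942 = 4×471 + 58, 471 = 8×58 + 7, 58 = 8×7 + 2, 7 = 3×2 + 1, 2 = 2×1).
1 divides 220, so solutions exist.
Back-substituting, 471×(837) + 1942×(-203) = 1.
So 471×(837) ≡ 1 (mod 1942); multiply by 220: t ≡ 184140 (mod 1942).
Smallest nonnegative: t = 184140 mod 1942 = 1592.

1592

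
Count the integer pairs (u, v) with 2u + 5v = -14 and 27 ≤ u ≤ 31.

1

gcd(5, 2) = 1  (5 = 2·2 + 1, 2 = 2·1).
Back-substituting, 2·(-2) + 5·(1) = 1.
Scale by -14: particular solution (28, -14); reduce u mod 5: (3, -4).
General solution: u = 3 + 5t, v = -4 - 2t for integer t.
27 ≤ 3 + 5t ≤ 31 gives t ∈ [5, 5], which is 1 value.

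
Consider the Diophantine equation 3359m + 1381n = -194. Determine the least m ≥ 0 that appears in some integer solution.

39

gcd(3359, 1381) = 1  (3359 = 2*1381 + 597, 1381 = 2*597 + 187, 597 = 3*187 + 36, 187 = 5*36 + 7, 36 = 5*7 + 1, 7 = 7*1).
1 divides -194, so solutions exist.
Back-substituting, 3359*(192) + 1381*(-467) = 1.
Scale by -194/1 = -194: (m₀, n₀) = (-37248, 90598).
General solution: m = -37248 + 1381t, n = 90598 - 3359t for integer t.
m ≥ 0: smallest is -37248 mod 1381 = 39 (at t = 27), with n = -95.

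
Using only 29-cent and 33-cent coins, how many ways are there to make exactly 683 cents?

1

Need nonnegative integers with 29j + 33k = 683.
gcd(29, 33) = 1, and 29·(8) + 33·(-7) = 1.
So (j₀, k₀) = (5464, -4781); general j = 5464 + 33t, k = -4781 - 29t.
j ≥ 0 ⇒ t ≥ -165; k ≥ 0 ⇒ t ≤ -165. That's 1 value of t.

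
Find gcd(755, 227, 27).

gcd(755, 227):
  755 = 3*227 + 74
  227 = 3*74 + 5
  74 = 14*5 + 4
  5 = 1*4 + 1
  4 = 4*1
so gcd(755, 227) = 1.
gcd(1, 27) = 1.

1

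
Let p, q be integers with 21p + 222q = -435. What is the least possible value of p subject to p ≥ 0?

11

gcd(222, 21) = 3.
3 divides -435, so solutions exist.
By Bézout, 21×(-21) + 222×(2) = 3.
Scale by -435/3 = -145: (p₀, q₀) = (3045, -290).
General solution: p = 3045 + 74t, q = -290 - 7t for integer t.
p ≥ 0: smallest is 3045 mod 74 = 11 (at t = -41), with q = -3.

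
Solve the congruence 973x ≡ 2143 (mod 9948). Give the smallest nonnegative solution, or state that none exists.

9439

gcd(9948, 973):
  9948 = 10×973 + 218
  973 = 4×218 + 101
  218 = 2×101 + 16
  101 = 6×16 + 5
  16 = 3×5 + 1
  5 = 5×1
so gcd(9948, 973) = 1.
1 divides 2143, so solutions exist.
Back-substitute for Bézout coefficients:
  1 = 16 - 3×5
  ... = 973×(-1871) + 9948×(183)
So 973×(-1871) ≡ 1 (mod 9948); multiply by 2143: x ≡ -4009553 (mod 9948).
Smallest nonnegative: x = -4009553 mod 9948 = 9439.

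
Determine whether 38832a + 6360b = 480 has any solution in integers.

yes

gcd(38832, 6360):
  38832 = 6*6360 + 672
  6360 = 9*672 + 312
  672 = 2*312 + 48
  312 = 6*48 + 24
  48 = 2*24
so gcd(38832, 6360) = 24.
24 divides 480, so integer solutions exist.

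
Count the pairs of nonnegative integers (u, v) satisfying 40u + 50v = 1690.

gcd(50, 40) = 10.
By Bézout, 40*(-1) + 50*(1) = 10.
One solution: (1, 33).
General: u = 1 + 5t, v = 33 - 4t.
u ≥ 0 ⇒ t ≥ 0; v ≥ 0 ⇒ t ≤ 8. So t ∈ [0, 8]: 9 solutions.

9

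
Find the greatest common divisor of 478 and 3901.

1

gcd(3901, 478):
  3901 = 8·478 + 77
  478 = 6·77 + 16
  77 = 4·16 + 13
  16 = 1·13 + 3
  13 = 4·3 + 1
  3 = 3·1
so gcd(3901, 478) = 1.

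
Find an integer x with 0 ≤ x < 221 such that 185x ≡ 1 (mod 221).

178

gcd(221, 185) = 1  (221 = 1·185 + 36, 185 = 5·36 + 5, 36 = 7·5 + 1, 5 = 5·1).
Back-substituting, 185·(-43) + 221·(36) = 1.
So 185·-43 ≡ 1 (mod 221), and -43 mod 221 = 178.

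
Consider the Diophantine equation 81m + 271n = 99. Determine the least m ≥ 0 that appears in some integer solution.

gcd(271, 81):
  271 = 3×81 + 28
  81 = 2×28 + 25
  28 = 1×25 + 3
  25 = 8×3 + 1
  3 = 3×1
so gcd(271, 81) = 1.
1 divides 99, so solutions exist.
Back-substitute for Bézout coefficients:
  1 = 25 - 8×3
  ... = 81×(87) + 271×(-26)
Scale by 99/1 = 99: (m₀, n₀) = (8613, -2574).
General solution: m = 8613 + 271t, n = -2574 - 81t for integer t.
m ≥ 0: smallest is 8613 mod 271 = 212 (at t = -31), with n = -63.

212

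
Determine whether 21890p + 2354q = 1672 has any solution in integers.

yes

gcd(21890, 2354) = 22  (21890 = 9·2354 + 704, 2354 = 3·704 + 242, 704 = 2·242 + 220, 242 = 1·220 + 22, 220 = 10·22).
22 divides 1672, so integer solutions exist.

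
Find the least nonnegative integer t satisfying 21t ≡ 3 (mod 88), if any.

gcd(88, 21) = 1.
1 divides 3, so solutions exist.
By Bézout, 21*(21) + 88*(-5) = 1.
So 21*(21) ≡ 1 (mod 88); multiply by 3: t ≡ 63 (mod 88).
Smallest nonnegative: t = 63 mod 88 = 63.

63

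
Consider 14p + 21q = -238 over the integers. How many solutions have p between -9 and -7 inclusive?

1

gcd(21, 14) = 7.
By Bézout, 14*(-1) + 21*(1) = 7.
Particular solution: (1, -12).
General solution: p = 1 + 3t, q = -12 - 2t for integer t.
-9 ≤ 1 + 3t ≤ -7 gives t ∈ [-3, -3], which is 1 value.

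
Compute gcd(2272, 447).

1

gcd(2272, 447) = 1  (2272 = 5*447 + 37, 447 = 12*37 + 3, 37 = 12*3 + 1, 3 = 3*1).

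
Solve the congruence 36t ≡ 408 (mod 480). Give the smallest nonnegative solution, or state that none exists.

38

gcd(480, 36):
  480 = 13·36 + 12
  36 = 3·12
so gcd(480, 36) = 12.
12 divides 408, so solutions exist.
Back-substitute for Bézout coefficients:
  12 = 480 - 13·36
  ... = 36·(-13) + 480·(1)
So 36·(-13) ≡ 12 (mod 480); multiply by 34: t ≡ -442 (mod 40).
Smallest nonnegative: t = -442 mod 40 = 38.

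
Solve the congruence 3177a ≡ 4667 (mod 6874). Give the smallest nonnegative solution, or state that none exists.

1185

gcd(6874, 3177) = 1.
1 divides 4667, so solutions exist.
By Bézout, 3177*(965) + 6874*(-446) = 1.
So 3177*(965) ≡ 1 (mod 6874); multiply by 4667: a ≡ 4503655 (mod 6874).
Smallest nonnegative: a = 4503655 mod 6874 = 1185.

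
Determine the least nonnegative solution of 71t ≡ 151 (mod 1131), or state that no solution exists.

257

gcd(1131, 71) = 1  (1131 = 15*71 + 66, 71 = 1*66 + 5, 66 = 13*5 + 1, 5 = 5*1).
1 divides 151, so solutions exist.
Back-substituting, 71*(-223) + 1131*(14) = 1.
So 71*(-223) ≡ 1 (mod 1131); multiply by 151: t ≡ -33673 (mod 1131).
Smallest nonnegative: t = -33673 mod 1131 = 257.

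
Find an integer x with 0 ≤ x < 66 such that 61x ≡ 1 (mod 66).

gcd(66, 61) = 1.
By Bézout, 61*(13) + 66*(-12) = 1.
So 61*13 ≡ 1 (mod 66), and 13 mod 66 = 13.

13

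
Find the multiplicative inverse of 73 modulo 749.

236

gcd(749, 73) = 1  (749 = 10*73 + 19, 73 = 3*19 + 16, 19 = 1*16 + 3, 16 = 5*3 + 1, 3 = 3*1).
Back-substituting, 73*(236) + 749*(-23) = 1.
So 73*236 ≡ 1 (mod 749), and 236 mod 749 = 236.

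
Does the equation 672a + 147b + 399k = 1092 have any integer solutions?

yes

gcd(672, 147) = 21  (672 = 4·147 + 84, 147 = 1·84 + 63, 84 = 1·63 + 21, 63 = 3·21).
gcd(21, 399) = 21.
21 divides 1092, so integer solutions exist.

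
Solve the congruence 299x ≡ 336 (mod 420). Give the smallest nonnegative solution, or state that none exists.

84

gcd(420, 299) = 1.
1 divides 336, so solutions exist.
By Bézout, 299·(59) + 420·(-42) = 1.
So 299·(59) ≡ 1 (mod 420); multiply by 336: x ≡ 19824 (mod 420).
Smallest nonnegative: x = 19824 mod 420 = 84.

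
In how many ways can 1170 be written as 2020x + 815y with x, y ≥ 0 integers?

gcd(2020, 815) = 5  (2020 = 2·815 + 390, 815 = 2·390 + 35, 390 = 11·35 + 5, 35 = 7·5).
Back-substituting, 2020·(23) + 815·(-57) = 5.
Scale by 234: one solution is (5382, -13338). Reduce x mod 163: (3, -6).
General: x = 3 + 163t, y = -6 - 404t.
x ≥ 0 ⇒ t ≥ 0; y ≥ 0 ⇒ t ≤ -1. So t ∈ [0, -1]: 0 solutions.

0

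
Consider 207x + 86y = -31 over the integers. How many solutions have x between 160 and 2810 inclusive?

gcd(207, 86) = 1.
By Bézout, 207×(-27) + 86×(65) = 1.
Particular solution: (63, -152).
General solution: x = 63 + 86t, y = -152 - 207t for integer t.
160 ≤ 63 + 86t ≤ 2810 gives t ∈ [2, 31], which is 30 values.

30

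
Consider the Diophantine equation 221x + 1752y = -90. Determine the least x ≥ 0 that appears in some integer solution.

gcd(1752, 221):
  1752 = 7×221 + 205
  221 = 1×205 + 16
  205 = 12×16 + 13
  16 = 1×13 + 3
  13 = 4×3 + 1
  3 = 3×1
so gcd(1752, 221) = 1.
1 divides -90, so solutions exist.
Back-substitute for Bézout coefficients:
  1 = 13 - 4×3
  ... = 221×(-547) + 1752×(69)
Scale by -90/1 = -90: (x₀, y₀) = (49230, -6210).
General solution: x = 49230 + 1752t, y = -6210 - 221t for integer t.
x ≥ 0: smallest is 49230 mod 1752 = 174 (at t = -28), with y = -22.

174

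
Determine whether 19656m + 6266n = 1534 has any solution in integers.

gcd(19656, 6266) = 26.
26 divides 1534, so integer solutions exist.

yes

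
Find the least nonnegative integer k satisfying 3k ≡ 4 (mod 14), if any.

gcd(14, 3):
  14 = 4·3 + 2
  3 = 1·2 + 1
  2 = 2·1
so gcd(14, 3) = 1.
1 divides 4, so solutions exist.
Back-substitute for Bézout coefficients:
  1 = 3 - 1·2
  ... = 3·(5) + 14·(-1)
So 3·(5) ≡ 1 (mod 14); multiply by 4: k ≡ 20 (mod 14).
Smallest nonnegative: k = 20 mod 14 = 6.

6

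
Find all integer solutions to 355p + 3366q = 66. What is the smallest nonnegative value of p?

1650

gcd(3366, 355):
  3366 = 9*355 + 171
  355 = 2*171 + 13
  171 = 13*13 + 2
  13 = 6*2 + 1
  2 = 2*1
so gcd(3366, 355) = 1.
1 divides 66, so solutions exist.
Back-substitute for Bézout coefficients:
  1 = 13 - 6*2
  ... = 355*(1555) + 3366*(-164)
Scale by 66/1 = 66: (p₀, q₀) = (102630, -10824).
General solution: p = 102630 + 3366t, q = -10824 - 355t for integer t.
p ≥ 0: smallest is 102630 mod 3366 = 1650 (at t = -30), with q = -174.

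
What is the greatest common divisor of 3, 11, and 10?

1

gcd(11, 3):
  11 = 3×3 + 2
  3 = 1×2 + 1
  2 = 2×1
so gcd(11, 3) = 1.
gcd(1, 10) = 1.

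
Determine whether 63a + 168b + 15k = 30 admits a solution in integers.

yes

gcd(168, 63):
  168 = 2·63 + 42
  63 = 1·42 + 21
  42 = 2·21
so gcd(168, 63) = 21.
gcd(21, 15) = 3.
3 divides 30, so integer solutions exist.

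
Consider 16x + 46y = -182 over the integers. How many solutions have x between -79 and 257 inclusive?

15

gcd(46, 16):
  46 = 2×16 + 14
  16 = 1×14 + 2
  14 = 7×2
so gcd(46, 16) = 2.
Back-substitute for Bézout coefficients:
  2 = 16 - 1×14
  ... = 16×(3) + 46×(-1)
Scale by -91: particular solution (-273, 91); reduce x mod 23: (3, -5).
General solution: x = 3 + 23t, y = -5 - 8t for integer t.
-79 ≤ 3 + 23t ≤ 257 gives t ∈ [-3, 11], which is 15 values.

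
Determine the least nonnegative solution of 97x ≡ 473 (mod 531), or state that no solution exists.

gcd(531, 97) = 1.
1 divides 473, so solutions exist.
By Bézout, 97*(-104) + 531*(19) = 1.
So 97*(-104) ≡ 1 (mod 531); multiply by 473: x ≡ -49192 (mod 531).
Smallest nonnegative: x = -49192 mod 531 = 191.

191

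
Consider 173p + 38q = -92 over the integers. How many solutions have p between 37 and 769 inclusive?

19

gcd(173, 38) = 1  (173 = 4×38 + 21, 38 = 1×21 + 17, 21 = 1×17 + 4, 17 = 4×4 + 1, 4 = 4×1).
Back-substituting, 173×(-9) + 38×(41) = 1.
Scale by -92: particular solution (828, -3772); reduce p mod 38: (30, -139).
General solution: p = 30 + 38t, q = -139 - 173t for integer t.
37 ≤ 30 + 38t ≤ 769 gives t ∈ [1, 19], which is 19 values.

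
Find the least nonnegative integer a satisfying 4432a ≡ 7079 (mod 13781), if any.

gcd(13781, 4432) = 1.
1 divides 7079, so solutions exist.
By Bézout, 4432·(-4319) + 13781·(1389) = 1.
So 4432·(-4319) ≡ 1 (mod 13781); multiply by 7079: a ≡ -30574201 (mod 13781).
Smallest nonnegative: a = -30574201 mod 13781 = 5838.

5838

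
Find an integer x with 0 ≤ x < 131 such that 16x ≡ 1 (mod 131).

gcd(131, 16) = 1  (131 = 8×16 + 3, 16 = 5×3 + 1, 3 = 3×1).
Back-substituting, 16×(41) + 131×(-5) = 1.
So 16×41 ≡ 1 (mod 131), and 41 mod 131 = 41.

41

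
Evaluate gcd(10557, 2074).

17

gcd(10557, 2074):
  10557 = 5·2074 + 187
  2074 = 11·187 + 17
  187 = 11·17
so gcd(10557, 2074) = 17.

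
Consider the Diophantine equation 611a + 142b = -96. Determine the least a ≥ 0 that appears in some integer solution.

44

gcd(611, 142):
  611 = 4×142 + 43
  142 = 3×43 + 13
  43 = 3×13 + 4
  13 = 3×4 + 1
  4 = 4×1
so gcd(611, 142) = 1.
1 divides -96, so solutions exist.
Back-substitute for Bézout coefficients:
  1 = 13 - 3×4
  ... = 611×(-33) + 142×(142)
Scale by -96/1 = -96: (a₀, b₀) = (3168, -13632).
General solution: a = 3168 + 142t, b = -13632 - 611t for integer t.
a ≥ 0: smallest is 3168 mod 142 = 44 (at t = -22), with b = -190.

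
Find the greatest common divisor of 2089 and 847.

gcd(2089, 847) = 1  (2089 = 2×847 + 395, 847 = 2×395 + 57, 395 = 6×57 + 53, 57 = 1×53 + 4, 53 = 13×4 + 1, 4 = 4×1).

1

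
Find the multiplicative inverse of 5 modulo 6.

5

gcd(6, 5) = 1  (6 = 1*5 + 1, 5 = 5*1).
Back-substituting, 5*(-1) + 6*(1) = 1.
So 5*-1 ≡ 1 (mod 6), and -1 mod 6 = 5.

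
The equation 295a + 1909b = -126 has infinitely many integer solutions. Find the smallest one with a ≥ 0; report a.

802

gcd(1909, 295) = 1.
1 divides -126, so solutions exist.
By Bézout, 295*(-673) + 1909*(104) = 1.
Scale by -126/1 = -126: (a₀, b₀) = (84798, -13104).
General solution: a = 84798 + 1909t, b = -13104 - 295t for integer t.
a ≥ 0: smallest is 84798 mod 1909 = 802 (at t = -44), with b = -124.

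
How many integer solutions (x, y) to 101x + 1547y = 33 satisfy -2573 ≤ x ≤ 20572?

gcd(1547, 101) = 1.
By Bézout, 101·(628) + 1547·(-41) = 1.
Particular solution: (613, -40).
General solution: x = 613 + 1547t, y = -40 - 101t for integer t.
-2573 ≤ 613 + 1547t ≤ 20572 gives t ∈ [-2, 12], which is 15 values.

15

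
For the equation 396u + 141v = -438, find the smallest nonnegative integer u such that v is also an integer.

gcd(396, 141):
  396 = 2·141 + 114
  141 = 1·114 + 27
  114 = 4·27 + 6
  27 = 4·6 + 3
  6 = 2·3
so gcd(396, 141) = 3.
3 divides -438, so solutions exist.
Back-substitute for Bézout coefficients:
  3 = 27 - 4·6
  ... = 396·(-21) + 141·(59)
Scale by -438/3 = -146: (u₀, v₀) = (3066, -8614).
General solution: u = 3066 + 47t, v = -8614 - 132t for integer t.
u ≥ 0: smallest is 3066 mod 47 = 11 (at t = -65), with v = -34.

11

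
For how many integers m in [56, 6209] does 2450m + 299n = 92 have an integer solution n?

21

gcd(2450, 299) = 1  (2450 = 8×299 + 58, 299 = 5×58 + 9, 58 = 6×9 + 4, 9 = 2×4 + 1, 4 = 4×1).
Back-substituting, 2450×(-67) + 299×(549) = 1.
Scale by 92: particular solution (-6164, 50508); reduce m mod 299: (115, -942).
General solution: m = 115 + 299t, n = -942 - 2450t for integer t.
56 ≤ 115 + 299t ≤ 6209 gives t ∈ [0, 20], which is 21 values.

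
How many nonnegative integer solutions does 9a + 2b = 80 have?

gcd(9, 2) = 1  (9 = 4×2 + 1, 2 = 2×1).
Back-substituting, 9×(1) + 2×(-4) = 1.
Scale by 80: one solution is (80, -320). Reduce a mod 2: (0, 40).
General: a = 0 + 2t, b = 40 - 9t.
a ≥ 0 ⇒ t ≥ 0; b ≥ 0 ⇒ t ≤ 4. So t ∈ [0, 4]: 5 solutions.

5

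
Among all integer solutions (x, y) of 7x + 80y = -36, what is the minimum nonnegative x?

52

gcd(80, 7):
  80 = 11×7 + 3
  7 = 2×3 + 1
  3 = 3×1
so gcd(80, 7) = 1.
1 divides -36, so solutions exist.
Back-substitute for Bézout coefficients:
  1 = 7 - 2×3
  ... = 7×(23) + 80×(-2)
Scale by -36/1 = -36: (x₀, y₀) = (-828, 72).
General solution: x = -828 + 80t, y = 72 - 7t for integer t.
x ≥ 0: smallest is -828 mod 80 = 52 (at t = 11), with y = -5.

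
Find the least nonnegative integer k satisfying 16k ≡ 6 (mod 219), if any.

gcd(219, 16) = 1.
1 divides 6, so solutions exist.
By Bézout, 16×(-41) + 219×(3) = 1.
So 16×(-41) ≡ 1 (mod 219); multiply by 6: k ≡ -246 (mod 219).
Smallest nonnegative: k = -246 mod 219 = 192.

192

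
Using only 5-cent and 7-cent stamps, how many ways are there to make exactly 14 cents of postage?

Need nonnegative integers with 5j + 7k = 14.
gcd(5, 7) = 1, and 5·(3) + 7·(-2) = 1.
So (j₀, k₀) = (42, -28); general j = 42 + 7t, k = -28 - 5t.
j ≥ 0 ⇒ t ≥ -6; k ≥ 0 ⇒ t ≤ -6. That's 1 value of t.

1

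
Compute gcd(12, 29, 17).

gcd(29, 12):
  29 = 2·12 + 5
  12 = 2·5 + 2
  5 = 2·2 + 1
  2 = 2·1
so gcd(29, 12) = 1.
gcd(1, 17) = 1.

1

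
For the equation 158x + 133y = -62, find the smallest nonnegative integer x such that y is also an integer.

gcd(158, 133):
  158 = 1×133 + 25
  133 = 5×25 + 8
  25 = 3×8 + 1
  8 = 8×1
so gcd(158, 133) = 1.
1 divides -62, so solutions exist.
Back-substitute for Bézout coefficients:
  1 = 25 - 3×8
  ... = 158×(16) + 133×(-19)
Scale by -62/1 = -62: (x₀, y₀) = (-992, 1178).
General solution: x = -992 + 133t, y = 1178 - 158t for integer t.
x ≥ 0: smallest is -992 mod 133 = 72 (at t = 8), with y = -86.

72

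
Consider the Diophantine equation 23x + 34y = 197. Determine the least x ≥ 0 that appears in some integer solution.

13

gcd(34, 23) = 1  (34 = 1*23 + 11, 23 = 2*11 + 1, 11 = 11*1).
1 divides 197, so solutions exist.
Back-substituting, 23*(3) + 34*(-2) = 1.
Scale by 197/1 = 197: (x₀, y₀) = (591, -394).
General solution: x = 591 + 34t, y = -394 - 23t for integer t.
x ≥ 0: smallest is 591 mod 34 = 13 (at t = -17), with y = -3.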